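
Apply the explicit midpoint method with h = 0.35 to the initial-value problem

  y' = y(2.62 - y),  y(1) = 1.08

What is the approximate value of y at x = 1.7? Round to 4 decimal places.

2.1340

Midpoint: k1 = f(x_n, y_n); k2 = f(x_n + h/2, y_n + (h/2)·k1); y_{n+1} = y_n + h·k2.
x=1.000000, y=1.080000:
  k1 = f(1.000000, 1.080000) = 1.663200
  k2 = f(1.175000, 1.371060) = 1.712372
  y ← 1.080000 + 0.35·1.712372 = 1.679330
x=1.350000, y=1.679330:
  k1 = f(1.350000, 1.679330) = 1.579695
  k2 = f(1.525000, 1.955777) = 1.299072
  y ← 1.679330 + 0.35·1.299072 = 2.134005
y(1.7) ≈ 2.1340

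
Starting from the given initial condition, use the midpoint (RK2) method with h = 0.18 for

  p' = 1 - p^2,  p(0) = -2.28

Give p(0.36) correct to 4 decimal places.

-6.5269

Midpoint: k1 = f(t_n, p_n); k2 = f(t_n + h/2, p_n + (h/2)·k1); p_{n+1} = p_n + h·k2.
t=0.000000, p=-2.280000:
  k1 = f(0.000000, -2.280000) = -4.198400
  k2 = f(0.090000, -2.657856) = -6.064199
  p ← -2.280000 + 0.18·(-6.064199) = -3.371556
t=0.180000, p=-3.371556:
  k1 = f(0.180000, -3.371556) = -10.367388
  k2 = f(0.270000, -4.304621) = -17.529759
  p ← -3.371556 + 0.18·(-17.529759) = -6.526912
p(0.36) ≈ -6.5269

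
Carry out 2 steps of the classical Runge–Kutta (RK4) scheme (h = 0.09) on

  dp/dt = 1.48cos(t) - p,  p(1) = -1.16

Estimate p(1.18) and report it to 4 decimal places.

RK4: k1 = f(t_n, p_n); k2 = f(t_n + h/2, p_n + (h/2)·k1); k3 = f(t_n + h/2, p_n + (h/2)·k2); k4 = f(t_n + h, p_n + h·k3); p_{n+1} = p_n + (h/6)·(k1 + 2k2 + 2k3 + k4).
t=1.000000, p=-1.160000:
  k1 = f(1.000000, -1.160000) = 1.959647
  k2 = f(1.045000, -1.071816) = 1.814631
  k3 = f(1.045000, -1.078342) = 1.821156
  k4 = f(1.090000, -0.996096) = 1.680574
  p ← -1.160000 + (0.09/6)·(k1 + 2k2 + 2k3 + k4) = -0.996323
t=1.090000, p=-0.996323:
  k1 = f(1.090000, -0.996323) = 1.680801
  k2 = f(1.135000, -0.920687) = 1.545443
  k3 = f(1.135000, -0.926778) = 1.551534
  k4 = f(1.180000, -0.856685) = 1.420454
  p ← -0.996323 + (0.09/6)·(k1 + 2k2 + 2k3 + k4) = -0.856895
p(1.18) ≈ -0.8569

-0.8569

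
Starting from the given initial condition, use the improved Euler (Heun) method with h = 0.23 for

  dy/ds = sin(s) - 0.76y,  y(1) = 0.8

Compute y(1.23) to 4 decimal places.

Heun: k1 = f(s_n, y_n); k2 = f(s_n + h, y_n + h·k1); y_{n+1} = y_n + (h/2)·(k1 + k2).
s=1.000000, y=0.800000:
  k1 = f(1.000000, 0.800000) = 0.233471
  k2 = f(1.230000, 0.853698) = 0.293678
  y ← 0.800000 + (0.23/2)·(0.233471 + 0.293678) = 0.860622
y(1.23) ≈ 0.8606

0.8606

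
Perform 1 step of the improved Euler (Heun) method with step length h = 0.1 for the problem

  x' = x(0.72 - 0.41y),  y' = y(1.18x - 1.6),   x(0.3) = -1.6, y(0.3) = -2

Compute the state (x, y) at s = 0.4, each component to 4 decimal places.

Heun on (x,y): k1 = f(s_n, state_n); k2 = f(s_n + h, state_n + h·k1); state_{n+1} = state_n + (h/2)·(k1 + k2).
0.300000: (-1.600000, -2.000000)
  k1 = (-2.464000, 6.976000)
  predictor → (-1.846400, -1.302400)
  k2 = (-2.315356, 4.921447)
  → (-1.838968, -1.405128)
(x(0.4), y(0.4)) ≈ (-1.8390, -1.4051)

-1.8390, -1.4051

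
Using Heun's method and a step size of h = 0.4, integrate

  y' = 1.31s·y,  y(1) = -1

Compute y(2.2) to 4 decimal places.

-10.3089

Heun: k1 = f(s_n, y_n); k2 = f(s_n + h, y_n + h·k1); y_{n+1} = y_n + (h/2)·(k1 + k2).
s=1.000000, y=-1.000000:
  k1 = f(1.000000, -1.000000) = -1.310000
  k2 = f(1.400000, -1.524000) = -2.795016
  y ← -1.000000 + (0.4/2)·(-1.310000 + (-2.795016)) = -1.821003
s=1.400000, y=-1.821003:
  k1 = f(1.400000, -1.821003) = -3.339720
  k2 = f(1.800000, -3.156891) = -7.443949
  y ← -1.821003 + (0.4/2)·(-3.339720 + (-7.443949)) = -3.977737
s=1.800000, y=-3.977737:
  k1 = f(1.800000, -3.977737) = -9.379504
  k2 = f(2.200000, -7.729539) = -22.276530
  y ← -3.977737 + (0.4/2)·(-9.379504 + (-22.276530)) = -10.308944
y(2.2) ≈ -10.3089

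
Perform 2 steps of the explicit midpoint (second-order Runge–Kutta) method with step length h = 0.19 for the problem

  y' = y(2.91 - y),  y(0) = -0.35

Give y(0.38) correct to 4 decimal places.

Midpoint: k1 = f(t_n, y_n); k2 = f(t_n + h/2, y_n + (h/2)·k1); y_{n+1} = y_n + h·k2.
t=0.000000, y=-0.350000:
  k1 = f(0.000000, -0.350000) = -1.141000
  k2 = f(0.095000, -0.458395) = -1.544055
  y ← -0.350000 + 0.19·(-1.544055) = -0.643371
t=0.190000, y=-0.643371:
  k1 = f(0.190000, -0.643371) = -2.286134
  k2 = f(0.285000, -0.860553) = -3.244762
  y ← -0.643371 + 0.19·(-3.244762) = -1.259875
y(0.38) ≈ -1.2599

-1.2599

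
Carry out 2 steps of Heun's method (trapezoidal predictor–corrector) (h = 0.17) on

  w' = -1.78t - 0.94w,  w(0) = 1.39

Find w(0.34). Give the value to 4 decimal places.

Heun: k1 = f(t_n, w_n); k2 = f(t_n + h, w_n + h·k1); w_{n+1} = w_n + (h/2)·(k1 + k2).
t=0.000000, w=1.390000:
  k1 = f(0.000000, 1.390000) = -1.306600
  k2 = f(0.170000, 1.167878) = -1.400405
  w ← 1.390000 + (0.17/2)·(-1.306600 + (-1.400405)) = 1.159905
t=0.170000, w=1.159905:
  k1 = f(0.170000, 1.159905) = -1.392910
  k2 = f(0.340000, 0.923110) = -1.472923
  w ← 1.159905 + (0.17/2)·(-1.392910 + (-1.472923)) = 0.916309
w(0.34) ≈ 0.9163

0.9163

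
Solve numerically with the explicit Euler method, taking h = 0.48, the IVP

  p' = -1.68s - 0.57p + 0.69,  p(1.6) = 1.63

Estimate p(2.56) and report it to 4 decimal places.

-1.1827

Euler: p_{n+1} = p_n + h·f(s_n, p_n).
s=1.600000, p=1.630000: f=-2.927100 → p ← 1.630000 + 0.48·(-2.927100) = 0.224992
s=2.080000, p=0.224992: f=-2.932645 → p ← 0.224992 + 0.48·(-2.932645) = -1.182678
p(2.56) ≈ -1.1827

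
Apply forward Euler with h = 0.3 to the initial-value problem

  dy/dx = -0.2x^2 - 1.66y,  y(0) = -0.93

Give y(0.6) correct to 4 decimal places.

Euler: y_{n+1} = y_n + h·f(x_n, y_n).
x=0.000000, y=-0.930000: f=1.543800 → y ← -0.930000 + 0.3·1.543800 = -0.466860
x=0.300000, y=-0.466860: f=0.756988 → y ← -0.466860 + 0.3·0.756988 = -0.239764
y(0.6) ≈ -0.2398

-0.2398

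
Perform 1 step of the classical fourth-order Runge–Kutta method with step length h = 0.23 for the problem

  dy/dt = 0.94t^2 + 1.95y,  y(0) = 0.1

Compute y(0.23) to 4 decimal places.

0.1609

RK4: k1 = f(t_n, y_n); k2 = f(t_n + h/2, y_n + (h/2)·k1); k3 = f(t_n + h/2, y_n + (h/2)·k2); k4 = f(t_n + h, y_n + h·k3); y_{n+1} = y_n + (h/6)·(k1 + 2k2 + 2k3 + k4).
t=0.000000, y=0.100000:
  k1 = f(0.000000, 0.100000) = 0.195000
  k2 = f(0.115000, 0.122425) = 0.251160
  k3 = f(0.115000, 0.128883) = 0.263754
  k4 = f(0.230000, 0.160663) = 0.363020
  y ← 0.100000 + (0.23/6)·(k1 + 2k2 + 2k3 + k4) = 0.160868
y(0.23) ≈ 0.1609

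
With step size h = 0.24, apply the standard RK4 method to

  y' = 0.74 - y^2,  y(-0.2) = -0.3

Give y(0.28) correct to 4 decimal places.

RK4: k1 = f(x_n, y_n); k2 = f(x_n + h/2, y_n + (h/2)·k1); k3 = f(x_n + h/2, y_n + (h/2)·k2); k4 = f(x_n + h, y_n + h·k3); y_{n+1} = y_n + (h/6)·(k1 + 2k2 + 2k3 + k4).
x=-0.200000, y=-0.300000:
  k1 = f(-0.200000, -0.300000) = 0.650000
  k2 = f(-0.080000, -0.222000) = 0.690716
  k3 = f(-0.080000, -0.217114) = 0.692861
  k4 = f(0.040000, -0.133713) = 0.722121
  y ← -0.300000 + (0.24/6)·(k1 + 2k2 + 2k3 + k4) = -0.134429
x=0.040000, y=-0.134429:
  k1 = f(0.040000, -0.134429) = 0.721929
  k2 = f(0.160000, -0.047798) = 0.737715
  k3 = f(0.160000, -0.045903) = 0.737893
  k4 = f(0.280000, 0.042665) = 0.738180
  y ← -0.134429 + (0.24/6)·(k1 + 2k2 + 2k3 + k4) = 0.042024
y(0.28) ≈ 0.0420

0.0420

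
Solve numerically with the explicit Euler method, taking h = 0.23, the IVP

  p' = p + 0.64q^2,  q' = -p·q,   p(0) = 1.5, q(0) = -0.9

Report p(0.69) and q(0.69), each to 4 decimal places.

3.0500, -0.1398

Euler on (p,q): p_{n+1} = p_n + h·p', q_{n+1} = q_n + h·q'.
0.000000: (1.500000, -0.900000); f=(2.018400, 1.350000) → (1.964232, -0.589500)
0.230000: (1.964232, -0.589500); f=(2.186639, 1.157915) → (2.467159, -0.323180)
0.460000: (2.467159, -0.323180); f=(2.534004, 0.797335) → (3.049980, -0.139792)
(p(0.69), q(0.69)) ≈ (3.0500, -0.1398)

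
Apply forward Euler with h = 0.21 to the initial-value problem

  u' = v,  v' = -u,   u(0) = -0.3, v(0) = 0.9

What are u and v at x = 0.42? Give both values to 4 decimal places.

0.0912, 0.9863

Euler on (u,v): u_{n+1} = u_n + h·u', v_{n+1} = v_n + h·v'.
0.000000: (-0.300000, 0.900000); f=(0.900000, 0.300000) → (-0.111000, 0.963000)
0.210000: (-0.111000, 0.963000); f=(0.963000, 0.111000) → (0.091230, 0.986310)
(u(0.42), v(0.42)) ≈ (0.0912, 0.9863)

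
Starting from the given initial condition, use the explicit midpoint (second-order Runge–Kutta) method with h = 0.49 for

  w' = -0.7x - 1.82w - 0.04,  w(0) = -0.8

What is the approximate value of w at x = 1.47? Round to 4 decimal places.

-0.5041

Midpoint: k1 = f(x_n, w_n); k2 = f(x_n + h/2, w_n + (h/2)·k1); w_{n+1} = w_n + h·k2.
x=0.000000, w=-0.800000:
  k1 = f(0.000000, -0.800000) = 1.416000
  k2 = f(0.245000, -0.453080) = 0.613106
  w ← -0.800000 + 0.49·0.613106 = -0.499578
x=0.490000, w=-0.499578:
  k1 = f(0.490000, -0.499578) = 0.526232
  k2 = f(0.735000, -0.370651) = 0.120085
  w ← -0.499578 + 0.49·0.120085 = -0.440736
x=0.980000, w=-0.440736:
  k1 = f(0.980000, -0.440736) = 0.076140
  k2 = f(1.225000, -0.422082) = -0.129311
  w ← -0.440736 + 0.49·(-0.129311) = -0.504099
w(1.47) ≈ -0.5041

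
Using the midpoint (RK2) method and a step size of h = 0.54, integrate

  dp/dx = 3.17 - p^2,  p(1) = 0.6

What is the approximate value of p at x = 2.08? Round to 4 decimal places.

1.4588

Midpoint: k1 = f(x_n, p_n); k2 = f(x_n + h/2, p_n + (h/2)·k1); p_{n+1} = p_n + h·k2.
x=1.000000, p=0.600000:
  k1 = f(1.000000, 0.600000) = 2.810000
  k2 = f(1.270000, 1.358700) = 1.323934
  p ← 0.600000 + 0.54·1.323934 = 1.314925
x=1.540000, p=1.314925:
  k1 = f(1.540000, 1.314925) = 1.440973
  k2 = f(1.810000, 1.703987) = 0.266427
  p ← 1.314925 + 0.54·0.266427 = 1.458795
p(2.08) ≈ 1.4588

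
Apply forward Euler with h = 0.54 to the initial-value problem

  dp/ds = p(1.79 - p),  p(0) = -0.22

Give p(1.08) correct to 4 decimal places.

-1.0159

Euler: p_{n+1} = p_n + h·f(s_n, p_n).
s=0.000000, p=-0.220000: f=-0.442200 → p ← -0.220000 + 0.54·(-0.442200) = -0.458788
s=0.540000, p=-0.458788: f=-1.031717 → p ← -0.458788 + 0.54·(-1.031717) = -1.015915
p(1.08) ≈ -1.0159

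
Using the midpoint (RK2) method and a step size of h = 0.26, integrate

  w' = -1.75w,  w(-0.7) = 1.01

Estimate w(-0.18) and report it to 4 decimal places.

Midpoint: k1 = f(t_n, w_n); k2 = f(t_n + h/2, w_n + (h/2)·k1); w_{n+1} = w_n + h·k2.
t=-0.700000, w=1.010000:
  k1 = f(-0.700000, 1.010000) = -1.767500
  k2 = f(-0.570000, 0.780225) = -1.365394
  w ← 1.010000 + 0.26·(-1.365394) = 0.654998
t=-0.440000, w=0.654998:
  k1 = f(-0.440000, 0.654998) = -1.146246
  k2 = f(-0.310000, 0.505986) = -0.885475
  w ← 0.654998 + 0.26·(-0.885475) = 0.424774
w(-0.18) ≈ 0.4248

0.4248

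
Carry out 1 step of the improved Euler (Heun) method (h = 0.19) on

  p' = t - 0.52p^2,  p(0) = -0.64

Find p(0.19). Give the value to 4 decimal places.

-0.6651

Heun: k1 = f(t_n, p_n); k2 = f(t_n + h, p_n + h·k1); p_{n+1} = p_n + (h/2)·(k1 + k2).
t=0.000000, p=-0.640000:
  k1 = f(0.000000, -0.640000) = -0.212992
  k2 = f(0.190000, -0.680468) = -0.050779
  p ← -0.640000 + (0.19/2)·(-0.212992 + (-0.050779)) = -0.665058
p(0.19) ≈ -0.6651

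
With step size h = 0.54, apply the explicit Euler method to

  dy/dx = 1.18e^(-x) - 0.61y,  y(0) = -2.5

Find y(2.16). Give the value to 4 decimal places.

0.1248

Euler: y_{n+1} = y_n + h·f(x_n, y_n).
x=0.000000, y=-2.500000: f=2.705000 → y ← -2.500000 + 0.54·2.705000 = -1.039300
x=0.540000, y=-1.039300: f=1.321616 → y ← -1.039300 + 0.54·1.321616 = -0.325627
x=1.080000, y=-0.325627: f=0.599355 → y ← -0.325627 + 0.54·0.599355 = -0.001975
x=1.620000, y=-0.001975: f=0.234725 → y ← -0.001975 + 0.54·0.234725 = 0.124776
y(2.16) ≈ 0.1248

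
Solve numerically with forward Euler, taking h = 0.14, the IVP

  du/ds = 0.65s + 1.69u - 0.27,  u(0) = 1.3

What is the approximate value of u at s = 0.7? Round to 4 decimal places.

Euler: u_{n+1} = u_n + h·f(s_n, u_n).
s=0.000000, u=1.300000: f=1.927000 → u ← 1.300000 + 0.14·1.927000 = 1.569780
s=0.140000, u=1.569780: f=2.473928 → u ← 1.569780 + 0.14·2.473928 = 1.916130
s=0.280000, u=1.916130: f=3.150260 → u ← 1.916130 + 0.14·3.150260 = 2.357166
s=0.420000, u=2.357166: f=3.986611 → u ← 2.357166 + 0.14·3.986611 = 2.915292
s=0.560000, u=2.915292: f=5.020843 → u ← 2.915292 + 0.14·5.020843 = 3.618210
u(0.7) ≈ 3.6182

3.6182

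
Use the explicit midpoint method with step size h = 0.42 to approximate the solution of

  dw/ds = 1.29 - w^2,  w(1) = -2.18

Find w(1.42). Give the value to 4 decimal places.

Midpoint: k1 = f(s_n, w_n); k2 = f(s_n + h/2, w_n + (h/2)·k1); w_{n+1} = w_n + h·k2.
s=1.000000, w=-2.180000:
  k1 = f(1.000000, -2.180000) = -3.462400
  k2 = f(1.210000, -2.907104) = -7.161254
  w ← -2.180000 + 0.42·(-7.161254) = -5.187727
w(1.42) ≈ -5.1877

-5.1877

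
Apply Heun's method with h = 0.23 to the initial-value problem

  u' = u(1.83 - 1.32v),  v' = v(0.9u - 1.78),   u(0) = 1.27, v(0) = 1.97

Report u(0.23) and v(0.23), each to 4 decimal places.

Heun on (u,v): k1 = f(t_n, state_n); k2 = f(t_n + h, state_n + h·k1); state_{n+1} = state_n + (h/2)·(k1 + k2).
0.000000: (1.270000, 1.970000)
  k1 = (-0.978408, -1.254890)
  predictor → (1.044966, 1.681375)
  k2 = (-0.406926, -1.411566)
  → (1.110687, 1.663358)
(u(0.23), v(0.23)) ≈ (1.1107, 1.6634)

1.1107, 1.6634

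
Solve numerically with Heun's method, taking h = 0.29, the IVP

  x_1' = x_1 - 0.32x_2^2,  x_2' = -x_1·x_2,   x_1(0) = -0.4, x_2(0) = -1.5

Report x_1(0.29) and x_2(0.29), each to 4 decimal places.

Heun on (x_1,x_2): k1 = f(x_n, state_n); k2 = f(x_n + h, state_n + h·k1); state_{n+1} = state_n + (h/2)·(k1 + k2).
0.000000: (-0.400000, -1.500000)
  k1 = (-1.120000, -0.600000)
  predictor → (-0.724800, -1.674000)
  k2 = (-1.621528, -1.213315)
  → (-0.797522, -1.762931)
(x_1(0.29), x_2(0.29)) ≈ (-0.7975, -1.7629)

-0.7975, -1.7629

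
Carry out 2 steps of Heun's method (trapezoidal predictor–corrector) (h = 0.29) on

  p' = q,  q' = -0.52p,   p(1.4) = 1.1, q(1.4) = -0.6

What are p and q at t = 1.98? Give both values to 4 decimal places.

0.6639, -0.8723

Heun on (p,q): k1 = f(t_n, state_n); k2 = f(t_n + h, state_n + h·k1); state_{n+1} = state_n + (h/2)·(k1 + k2).
1.400000: (1.100000, -0.600000)
  k1 = (-0.600000, -0.572000)
  predictor → (0.926000, -0.765880)
  k2 = (-0.765880, -0.481520)
  → (0.901947, -0.752760)
1.690000: (0.901947, -0.752760)
  k1 = (-0.752760, -0.469013)
  predictor → (0.683647, -0.888774)
  k2 = (-0.888774, -0.355496)
  → (0.663925, -0.872314)
(p(1.98), q(1.98)) ≈ (0.6639, -0.8723)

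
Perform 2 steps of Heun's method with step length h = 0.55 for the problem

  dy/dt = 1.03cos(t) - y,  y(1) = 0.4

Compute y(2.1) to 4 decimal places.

Heun: k1 = f(t_n, y_n); k2 = f(t_n + h, y_n + h·k1); y_{n+1} = y_n + (h/2)·(k1 + k2).
t=1.000000, y=0.400000:
  k1 = f(1.000000, 0.400000) = 0.156511
  k2 = f(1.550000, 0.486081) = -0.464663
  y ← 0.400000 + (0.55/2)·(0.156511 + (-0.464663)) = 0.315258
t=1.550000, y=0.315258:
  k1 = f(1.550000, 0.315258) = -0.293840
  k2 = f(2.100000, 0.153647) = -0.673638
  y ← 0.315258 + (0.55/2)·(-0.293840 + (-0.673638)) = 0.049202
y(2.1) ≈ 0.0492

0.0492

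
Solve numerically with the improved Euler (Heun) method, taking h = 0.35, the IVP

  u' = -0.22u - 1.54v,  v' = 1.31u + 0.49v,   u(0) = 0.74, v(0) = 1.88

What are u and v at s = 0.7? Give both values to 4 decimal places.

Heun on (u,v): k1 = f(s_n, state_n); k2 = f(s_n + h, state_n + h·k1); state_{n+1} = state_n + (h/2)·(k1 + k2).
0.000000: (0.740000, 1.880000)
  k1 = (-3.058000, 1.890600)
  predictor → (-0.330300, 2.541710)
  k2 = (-3.841567, 0.812745)
  → (-0.467424, 2.353085)
0.350000: (-0.467424, 2.353085)
  k1 = (-3.520918, 0.540686)
  predictor → (-1.699746, 2.542325)
  k2 = (-3.541237, -0.980927)
  → (-1.703301, 2.276043)
(u(0.7), v(0.7)) ≈ (-1.7033, 2.2760)

-1.7033, 2.2760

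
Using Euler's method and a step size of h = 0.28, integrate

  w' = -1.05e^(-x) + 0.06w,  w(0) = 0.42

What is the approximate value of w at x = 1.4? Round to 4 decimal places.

-0.4900

Euler: w_{n+1} = w_n + h·f(x_n, w_n).
x=0.000000, w=0.420000: f=-1.024800 → w ← 0.420000 + 0.28·(-1.024800) = 0.133056
x=0.280000, w=0.133056: f=-0.785590 → w ← 0.133056 + 0.28·(-0.785590) = -0.086909
x=0.560000, w=-0.086909: f=-0.604984 → w ← -0.086909 + 0.28·(-0.604984) = -0.256305
x=0.840000, w=-0.256305: f=-0.468674 → w ← -0.256305 + 0.28·(-0.468674) = -0.387533
x=1.120000, w=-0.387533: f=-0.365846 → w ← -0.387533 + 0.28·(-0.365846) = -0.489970
w(1.4) ≈ -0.4900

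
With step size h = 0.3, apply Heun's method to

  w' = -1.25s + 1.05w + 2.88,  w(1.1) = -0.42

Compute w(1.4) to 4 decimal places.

-0.1068

Heun: k1 = f(s_n, w_n); k2 = f(s_n + h, w_n + h·k1); w_{n+1} = w_n + (h/2)·(k1 + k2).
s=1.100000, w=-0.420000:
  k1 = f(1.100000, -0.420000) = 1.064000
  k2 = f(1.400000, -0.100800) = 1.024160
  w ← -0.420000 + (0.3/2)·(1.064000 + 1.024160) = -0.106776
w(1.4) ≈ -0.1068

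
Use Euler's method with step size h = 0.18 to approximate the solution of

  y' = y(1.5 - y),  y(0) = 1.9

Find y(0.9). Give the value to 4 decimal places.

Euler: y_{n+1} = y_n + h·f(x_n, y_n).
x=0.000000, y=1.900000: f=-0.760000 → y ← 1.900000 + 0.18·(-0.760000) = 1.763200
x=0.180000, y=1.763200: f=-0.464074 → y ← 1.763200 + 0.18·(-0.464074) = 1.679667
x=0.360000, y=1.679667: f=-0.301780 → y ← 1.679667 + 0.18·(-0.301780) = 1.625346
x=0.540000, y=1.625346: f=-0.203731 → y ← 1.625346 + 0.18·(-0.203731) = 1.588675
x=0.720000, y=1.588675: f=-0.140875 → y ← 1.588675 + 0.18·(-0.140875) = 1.563317
y(0.9) ≈ 1.5633

1.5633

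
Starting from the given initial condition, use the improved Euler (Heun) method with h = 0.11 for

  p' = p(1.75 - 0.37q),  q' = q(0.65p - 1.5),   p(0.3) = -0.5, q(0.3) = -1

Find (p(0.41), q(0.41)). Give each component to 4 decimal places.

Heun on (p,q): k1 = f(t_n, state_n); k2 = f(t_n + h, state_n + h·k1); state_{n+1} = state_n + (h/2)·(k1 + k2).
0.300000: (-0.500000, -1.000000)
  k1 = (-1.060000, 1.825000)
  predictor → (-0.616600, -0.799250)
  k2 = (-1.261392, 1.519206)
  → (-0.627677, -0.816069)
(p(0.41), q(0.41)) ≈ (-0.6277, -0.8161)

-0.6277, -0.8161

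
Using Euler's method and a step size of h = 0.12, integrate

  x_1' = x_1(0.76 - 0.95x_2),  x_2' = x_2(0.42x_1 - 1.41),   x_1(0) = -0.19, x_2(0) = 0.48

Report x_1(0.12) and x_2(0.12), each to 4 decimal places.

Euler on (x_1,x_2): x_1_{n+1} = x_1_n + h·x_1', x_2_{n+1} = x_2_n + h·x_2'.
0.000000: (-0.190000, 0.480000); f=(-0.057760, -0.715104) → (-0.196931, 0.394188)
(x_1(0.12), x_2(0.12)) ≈ (-0.1969, 0.3942)

-0.1969, 0.3942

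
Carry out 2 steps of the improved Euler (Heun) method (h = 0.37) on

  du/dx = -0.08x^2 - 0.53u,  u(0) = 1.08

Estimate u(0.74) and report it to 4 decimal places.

0.7203

Heun: k1 = f(x_n, u_n); k2 = f(x_n + h, u_n + h·k1); u_{n+1} = u_n + (h/2)·(k1 + k2).
x=0.000000, u=1.080000:
  k1 = f(0.000000, 1.080000) = -0.572400
  k2 = f(0.370000, 0.868212) = -0.471104
  u ← 1.080000 + (0.37/2)·(-0.572400 + (-0.471104)) = 0.886952
x=0.370000, u=0.886952:
  k1 = f(0.370000, 0.886952) = -0.481036
  k2 = f(0.740000, 0.708968) = -0.419561
  u ← 0.886952 + (0.37/2)·(-0.481036 + (-0.419561)) = 0.720341
u(0.74) ≈ 0.7203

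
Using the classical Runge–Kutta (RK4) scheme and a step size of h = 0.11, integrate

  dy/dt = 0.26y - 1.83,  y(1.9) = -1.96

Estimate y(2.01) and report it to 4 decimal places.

RK4: k1 = f(t_n, y_n); k2 = f(t_n + h/2, y_n + (h/2)·k1); k3 = f(t_n + h/2, y_n + (h/2)·k2); k4 = f(t_n + h, y_n + h·k3); y_{n+1} = y_n + (h/6)·(k1 + 2k2 + 2k3 + k4).
t=1.900000, y=-1.960000:
  k1 = f(1.900000, -1.960000) = -2.339600
  k2 = f(1.955000, -2.088678) = -2.373056
  k3 = f(1.955000, -2.090518) = -2.373535
  k4 = f(2.010000, -2.221089) = -2.407483
  y ← -1.960000 + (0.11/6)·(k1 + 2k2 + 2k3 + k4) = -2.221072
y(2.01) ≈ -2.2211

-2.2211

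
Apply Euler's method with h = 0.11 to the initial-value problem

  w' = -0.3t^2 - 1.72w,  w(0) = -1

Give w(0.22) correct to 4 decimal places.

Euler: w_{n+1} = w_n + h·f(t_n, w_n).
t=0.000000, w=-1.000000: f=1.720000 → w ← -1.000000 + 0.11·1.720000 = -0.810800
t=0.110000, w=-0.810800: f=1.390946 → w ← -0.810800 + 0.11·1.390946 = -0.657796
w(0.22) ≈ -0.6578

-0.6578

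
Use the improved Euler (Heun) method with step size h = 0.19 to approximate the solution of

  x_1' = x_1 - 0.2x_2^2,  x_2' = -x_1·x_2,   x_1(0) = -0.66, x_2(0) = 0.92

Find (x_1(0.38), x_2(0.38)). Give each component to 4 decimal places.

-1.0648, 1.2632

Heun on (x_1,x_2): k1 = f(t_n, state_n); k2 = f(t_n + h, state_n + h·k1); state_{n+1} = state_n + (h/2)·(k1 + k2).
0.000000: (-0.660000, 0.920000)
  k1 = (-0.829280, 0.607200)
  predictor → (-0.817563, 1.035368)
  k2 = (-1.031961, 0.846479)
  → (-0.836818, 1.058099)
0.190000: (-0.836818, 1.058099)
  k1 = (-1.060733, 0.885437)
  predictor → (-1.038357, 1.226332)
  k2 = (-1.339135, 1.273371)
  → (-1.064805, 1.263186)
(x_1(0.38), x_2(0.38)) ≈ (-1.0648, 1.2632)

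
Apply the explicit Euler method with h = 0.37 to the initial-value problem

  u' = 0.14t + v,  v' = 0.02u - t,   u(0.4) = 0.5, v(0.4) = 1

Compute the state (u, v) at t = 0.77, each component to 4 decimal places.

0.8907, 0.8557

Euler on (u,v): u_{n+1} = u_n + h·u', v_{n+1} = v_n + h·v'.
0.400000: (0.500000, 1.000000); f=(1.056000, -0.390000) → (0.890720, 0.855700)
(u(0.77), v(0.77)) ≈ (0.8907, 0.8557)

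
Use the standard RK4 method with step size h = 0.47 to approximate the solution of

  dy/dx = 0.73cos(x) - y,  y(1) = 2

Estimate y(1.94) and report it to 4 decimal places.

RK4: k1 = f(x_n, y_n); k2 = f(x_n + h/2, y_n + (h/2)·k1); k3 = f(x_n + h/2, y_n + (h/2)·k2); k4 = f(x_n + h, y_n + h·k3); y_{n+1} = y_n + (h/6)·(k1 + 2k2 + 2k3 + k4).
x=1.000000, y=2.000000:
  k1 = f(1.000000, 2.000000) = -1.605579
  k2 = f(1.235000, 1.622689) = -1.382138
  k3 = f(1.235000, 1.675197) = -1.434647
  k4 = f(1.470000, 1.325716) = -1.252259
  y ← 2.000000 + (0.47/6)·(k1 + 2k2 + 2k3 + k4) = 1.334840
x=1.470000, y=1.334840:
  k1 = f(1.470000, 1.334840) = -1.261383
  k2 = f(1.705000, 1.038415) = -1.136090
  k3 = f(1.705000, 1.067859) = -1.165533
  k4 = f(1.940000, 0.787039) = -1.050476
  y ← 1.334840 + (0.47/6)·(k1 + 2k2 + 2k3 + k4) = 0.793156
y(1.94) ≈ 0.7932

0.7932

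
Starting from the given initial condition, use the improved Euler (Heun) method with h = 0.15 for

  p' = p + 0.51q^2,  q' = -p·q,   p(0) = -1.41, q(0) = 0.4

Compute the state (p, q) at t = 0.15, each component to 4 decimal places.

Heun on (p,q): k1 = f(t_n, state_n); k2 = f(t_n + h, state_n + h·k1); state_{n+1} = state_n + (h/2)·(k1 + k2).
0.000000: (-1.410000, 0.400000)
  k1 = (-1.328400, 0.564000)
  predictor → (-1.609260, 0.484600)
  k2 = (-1.489493, 0.779847)
  → (-1.621342, 0.500789)
(p(0.15), q(0.15)) ≈ (-1.6213, 0.5008)

-1.6213, 0.5008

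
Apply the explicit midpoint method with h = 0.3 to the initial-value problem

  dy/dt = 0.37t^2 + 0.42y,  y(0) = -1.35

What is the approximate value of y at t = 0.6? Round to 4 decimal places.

-1.7099

Midpoint: k1 = f(t_n, y_n); k2 = f(t_n + h/2, y_n + (h/2)·k1); y_{n+1} = y_n + h·k2.
t=0.000000, y=-1.350000:
  k1 = f(0.000000, -1.350000) = -0.567000
  k2 = f(0.150000, -1.435050) = -0.594396
  y ← -1.350000 + 0.3·(-0.594396) = -1.528319
t=0.300000, y=-1.528319:
  k1 = f(0.300000, -1.528319) = -0.608594
  k2 = f(0.450000, -1.619608) = -0.605310
  y ← -1.528319 + 0.3·(-0.605310) = -1.709912
y(0.6) ≈ -1.7099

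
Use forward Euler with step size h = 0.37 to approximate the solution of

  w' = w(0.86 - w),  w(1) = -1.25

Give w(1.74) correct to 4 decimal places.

Euler: w_{n+1} = w_n + h·f(x_n, w_n).
x=1.000000, w=-1.250000: f=-2.637500 → w ← -1.250000 + 0.37·(-2.637500) = -2.225875
x=1.370000, w=-2.225875: f=-6.868772 → w ← -2.225875 + 0.37·(-6.868772) = -4.767321
w(1.74) ≈ -4.7673

-4.7673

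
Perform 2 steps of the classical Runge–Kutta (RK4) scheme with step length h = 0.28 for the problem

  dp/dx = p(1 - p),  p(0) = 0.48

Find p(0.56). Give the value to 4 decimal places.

0.6177

RK4: k1 = f(x_n, p_n); k2 = f(x_n + h/2, p_n + (h/2)·k1); k3 = f(x_n + h/2, p_n + (h/2)·k2); k4 = f(x_n + h, p_n + h·k3); p_{n+1} = p_n + (h/6)·(k1 + 2k2 + 2k3 + k4).
x=0.000000, p=0.480000:
  k1 = f(0.000000, 0.480000) = 0.249600
  k2 = f(0.140000, 0.514944) = 0.249777
  k3 = f(0.140000, 0.514969) = 0.249776
  k4 = f(0.280000, 0.549937) = 0.247506
  p ← 0.480000 + (0.28/6)·(k1 + 2k2 + 2k3 + k4) = 0.549823
x=0.280000, p=0.549823:
  k1 = f(0.280000, 0.549823) = 0.247518
  k2 = f(0.420000, 0.584476) = 0.242864
  k3 = f(0.420000, 0.583824) = 0.242974
  k4 = f(0.560000, 0.617856) = 0.236110
  p ← 0.549823 + (0.28/6)·(k1 + 2k2 + 2k3 + k4) = 0.617737
p(0.56) ≈ 0.6177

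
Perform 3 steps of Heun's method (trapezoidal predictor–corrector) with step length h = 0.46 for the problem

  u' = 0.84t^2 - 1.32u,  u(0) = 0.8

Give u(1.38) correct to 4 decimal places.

Heun: k1 = f(t_n, u_n); k2 = f(t_n + h, u_n + h·k1); u_{n+1} = u_n + (h/2)·(k1 + k2).
t=0.000000, u=0.800000:
  k1 = f(0.000000, 0.800000) = -1.056000
  k2 = f(0.460000, 0.314240) = -0.237053
  u ← 0.800000 + (0.46/2)·(-1.056000 + (-0.237053)) = 0.502598
t=0.460000, u=0.502598:
  k1 = f(0.460000, 0.502598) = -0.485685
  k2 = f(0.920000, 0.279183) = 0.342455
  u ← 0.502598 + (0.46/2)·(-0.485685 + 0.342455) = 0.469655
t=0.920000, u=0.469655:
  k1 = f(0.920000, 0.469655) = 0.091032
  k2 = f(1.380000, 0.511529) = 0.924477
  u ← 0.469655 + (0.46/2)·(0.091032 + 0.924477) = 0.703222
u(1.38) ≈ 0.7032

0.7032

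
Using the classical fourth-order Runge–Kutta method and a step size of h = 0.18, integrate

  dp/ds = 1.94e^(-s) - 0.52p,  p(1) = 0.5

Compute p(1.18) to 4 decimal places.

RK4: k1 = f(s_n, p_n); k2 = f(s_n + h/2, p_n + (h/2)·k1); k3 = f(s_n + h/2, p_n + (h/2)·k2); k4 = f(s_n + h, p_n + h·k3); p_{n+1} = p_n + (h/6)·(k1 + 2k2 + 2k3 + k4).
s=1.000000, p=0.500000:
  k1 = f(1.000000, 0.500000) = 0.453686
  k2 = f(1.090000, 0.540832) = 0.371027
  k3 = f(1.090000, 0.533392) = 0.374896
  k4 = f(1.180000, 0.567481) = 0.301030
  p ← 0.500000 + (0.18/6)·(k1 + 2k2 + 2k3 + k4) = 0.567397
p(1.18) ≈ 0.5674

0.5674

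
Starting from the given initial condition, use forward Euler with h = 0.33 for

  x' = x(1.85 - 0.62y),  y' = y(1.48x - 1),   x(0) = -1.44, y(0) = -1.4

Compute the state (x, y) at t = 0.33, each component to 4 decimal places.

Euler on (x,y): x_{n+1} = x_n + h·x', y_{n+1} = y_n + h·y'.
0.000000: (-1.440000, -1.400000); f=(-3.913920, 4.383680) → (-2.731594, 0.046614)
(x(0.33), y(0.33)) ≈ (-2.7316, 0.0466)

-2.7316, 0.0466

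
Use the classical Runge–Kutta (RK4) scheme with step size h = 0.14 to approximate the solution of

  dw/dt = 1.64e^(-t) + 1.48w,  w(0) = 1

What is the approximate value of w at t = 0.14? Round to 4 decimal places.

RK4: k1 = f(t_n, w_n); k2 = f(t_n + h/2, w_n + (h/2)·k1); k3 = f(t_n + h/2, w_n + (h/2)·k2); k4 = f(t_n + h, w_n + h·k3); w_{n+1} = w_n + (h/6)·(k1 + 2k2 + 2k3 + k4).
t=0.000000, w=1.000000:
  k1 = f(0.000000, 1.000000) = 3.120000
  k2 = f(0.070000, 1.218400) = 3.332358
  k3 = f(0.070000, 1.233265) = 3.354358
  k4 = f(0.140000, 1.469610) = 3.600771
  w ← 1.000000 + (0.14/6)·(k1 + 2k2 + 2k3 + k4) = 1.468865
w(0.14) ≈ 1.4689

1.4689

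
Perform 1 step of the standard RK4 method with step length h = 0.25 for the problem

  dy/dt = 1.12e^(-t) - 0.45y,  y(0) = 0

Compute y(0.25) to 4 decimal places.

0.2338

RK4: k1 = f(t_n, y_n); k2 = f(t_n + h/2, y_n + (h/2)·k1); k3 = f(t_n + h/2, y_n + (h/2)·k2); k4 = f(t_n + h, y_n + h·k3); y_{n+1} = y_n + (h/6)·(k1 + 2k2 + 2k3 + k4).
t=0.000000, y=0.000000:
  k1 = f(0.000000, 0.000000) = 1.120000
  k2 = f(0.125000, 0.140000) = 0.925397
  k3 = f(0.125000, 0.115675) = 0.936343
  k4 = f(0.250000, 0.234086) = 0.766918
  y ← 0.000000 + (0.25/6)·(k1 + 2k2 + 2k3 + k4) = 0.233767
y(0.25) ≈ 0.2338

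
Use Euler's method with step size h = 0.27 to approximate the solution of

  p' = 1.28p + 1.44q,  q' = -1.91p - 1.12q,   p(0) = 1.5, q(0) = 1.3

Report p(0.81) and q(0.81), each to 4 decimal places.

4.1696, -2.6212

Euler on (p,q): p_{n+1} = p_n + h·p', q_{n+1} = q_n + h·q'.
0.000000: (1.500000, 1.300000); f=(3.792000, -4.321000) → (2.523840, 0.133330)
0.270000: (2.523840, 0.133330); f=(3.422510, -4.969864) → (3.447918, -1.208533)
0.540000: (3.447918, -1.208533); f=(2.673047, -5.231966) → (4.169640, -2.621164)
(p(0.81), q(0.81)) ≈ (4.1696, -2.6212)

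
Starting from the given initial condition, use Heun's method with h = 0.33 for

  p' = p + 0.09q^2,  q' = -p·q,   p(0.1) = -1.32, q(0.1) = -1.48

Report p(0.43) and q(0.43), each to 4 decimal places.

Heun on (p,q): k1 = f(t_n, state_n); k2 = f(t_n + h, state_n + h·k1); state_{n+1} = state_n + (h/2)·(k1 + k2).
0.100000: (-1.320000, -1.480000)
  k1 = (-1.122864, -1.953600)
  predictor → (-1.690545, -2.124688)
  k2 = (-1.284258, -3.591881)
  → (-1.717175, -2.395004)
(p(0.43), q(0.43)) ≈ (-1.7172, -2.3950)

-1.7172, -2.3950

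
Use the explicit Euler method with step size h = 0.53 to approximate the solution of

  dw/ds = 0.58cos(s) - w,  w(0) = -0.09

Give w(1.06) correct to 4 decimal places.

0.3898

Euler: w_{n+1} = w_n + h·f(s_n, w_n).
s=0.000000, w=-0.090000: f=0.670000 → w ← -0.090000 + 0.53·0.670000 = 0.265100
s=0.530000, w=0.265100: f=0.235328 → w ← 0.265100 + 0.53·0.235328 = 0.389824
w(1.06) ≈ 0.3898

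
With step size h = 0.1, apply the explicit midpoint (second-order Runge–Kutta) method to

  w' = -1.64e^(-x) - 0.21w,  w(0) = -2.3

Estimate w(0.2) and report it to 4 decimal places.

-2.4961

Midpoint: k1 = f(x_n, w_n); k2 = f(x_n + h/2, w_n + (h/2)·k1); w_{n+1} = w_n + h·k2.
x=0.000000, w=-2.300000:
  k1 = f(0.000000, -2.300000) = -1.157000
  k2 = f(0.050000, -2.357850) = -1.064868
  w ← -2.300000 + 0.1·(-1.064868) = -2.406487
x=0.100000, w=-2.406487:
  k1 = f(0.100000, -2.406487) = -0.978571
  k2 = f(0.150000, -2.455415) = -0.895924
  w ← -2.406487 + 0.1·(-0.895924) = -2.496079
w(0.2) ≈ -2.4961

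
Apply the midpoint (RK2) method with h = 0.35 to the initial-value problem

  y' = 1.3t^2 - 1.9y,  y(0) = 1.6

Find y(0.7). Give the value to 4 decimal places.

Midpoint: k1 = f(t_n, y_n); k2 = f(t_n + h/2, y_n + (h/2)·k1); y_{n+1} = y_n + h·k2.
t=0.000000, y=1.600000:
  k1 = f(0.000000, 1.600000) = -3.040000
  k2 = f(0.175000, 1.068000) = -1.989387
  y ← 1.600000 + 0.35·(-1.989387) = 0.903714
t=0.350000, y=0.903714:
  k1 = f(0.350000, 0.903714) = -1.557807
  k2 = f(0.525000, 0.631098) = -0.840774
  y ← 0.903714 + 0.35·(-0.840774) = 0.609444
y(0.7) ≈ 0.6094

0.6094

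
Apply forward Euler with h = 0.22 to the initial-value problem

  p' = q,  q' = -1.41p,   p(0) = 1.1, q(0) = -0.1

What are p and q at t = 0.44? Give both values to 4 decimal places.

0.9809, -0.7756

Euler on (p,q): p_{n+1} = p_n + h·p', q_{n+1} = q_n + h·q'.
0.000000: (1.100000, -0.100000); f=(-0.100000, -1.551000) → (1.078000, -0.441220)
0.220000: (1.078000, -0.441220); f=(-0.441220, -1.519980) → (0.980932, -0.775616)
(p(0.44), q(0.44)) ≈ (0.9809, -0.7756)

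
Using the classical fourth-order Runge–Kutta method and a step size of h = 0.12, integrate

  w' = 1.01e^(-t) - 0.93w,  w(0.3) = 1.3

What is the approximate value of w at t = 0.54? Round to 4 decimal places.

1.1824

RK4: k1 = f(t_n, w_n); k2 = f(t_n + h/2, w_n + (h/2)·k1); k3 = f(t_n + h/2, w_n + (h/2)·k2); k4 = f(t_n + h, w_n + h·k3); w_{n+1} = w_n + (h/6)·(k1 + 2k2 + 2k3 + k4).
t=0.300000, w=1.300000:
  k1 = f(0.300000, 1.300000) = -0.460774
  k2 = f(0.360000, 1.272354) = -0.478636
  k3 = f(0.360000, 1.271282) = -0.477639
  k4 = f(0.420000, 1.242683) = -0.492078
  w ← 1.300000 + (0.12/6)·(k1 + 2k2 + 2k3 + k4) = 1.242692
t=0.420000, w=1.242692:
  k1 = f(0.420000, 1.242692) = -0.492086
  k2 = f(0.480000, 1.213167) = -0.503274
  k3 = f(0.480000, 1.212496) = -0.502650
  k4 = f(0.540000, 1.182374) = -0.511032
  w ← 1.242692 + (0.12/6)·(k1 + 2k2 + 2k3 + k4) = 1.182393
w(0.54) ≈ 1.1824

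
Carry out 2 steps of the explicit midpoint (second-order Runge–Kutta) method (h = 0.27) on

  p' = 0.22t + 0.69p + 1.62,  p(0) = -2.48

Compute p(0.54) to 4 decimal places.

Midpoint: k1 = f(t_n, p_n); k2 = f(t_n + h/2, p_n + (h/2)·k1); p_{n+1} = p_n + h·k2.
t=0.000000, p=-2.480000:
  k1 = f(0.000000, -2.480000) = -0.091200
  k2 = f(0.135000, -2.492312) = -0.069995
  p ← -2.480000 + 0.27·(-0.069995) = -2.498899
t=0.270000, p=-2.498899:
  k1 = f(0.270000, -2.498899) = -0.044840
  k2 = f(0.405000, -2.504952) = -0.019317
  p ← -2.498899 + 0.27·(-0.019317) = -2.504114
p(0.54) ≈ -2.5041

-2.5041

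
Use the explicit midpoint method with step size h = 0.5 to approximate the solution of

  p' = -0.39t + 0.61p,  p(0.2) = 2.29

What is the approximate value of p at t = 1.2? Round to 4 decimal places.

Midpoint: k1 = f(t_n, p_n); k2 = f(t_n + h/2, p_n + (h/2)·k1); p_{n+1} = p_n + h·k2.
t=0.200000, p=2.290000:
  k1 = f(0.200000, 2.290000) = 1.318900
  k2 = f(0.450000, 2.619725) = 1.422532
  p ← 2.290000 + 0.5·1.422532 = 3.001266
t=0.700000, p=3.001266:
  k1 = f(0.700000, 3.001266) = 1.557772
  k2 = f(0.950000, 3.390709) = 1.697833
  p ← 3.001266 + 0.5·1.697833 = 3.850182
p(1.2) ≈ 3.8502

3.8502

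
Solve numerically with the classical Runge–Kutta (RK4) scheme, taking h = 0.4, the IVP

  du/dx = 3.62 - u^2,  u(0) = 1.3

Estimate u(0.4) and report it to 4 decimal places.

1.7330

RK4: k1 = f(x_n, u_n); k2 = f(x_n + h/2, u_n + (h/2)·k1); k3 = f(x_n + h/2, u_n + (h/2)·k2); k4 = f(x_n + h, u_n + h·k3); u_{n+1} = u_n + (h/6)·(k1 + 2k2 + 2k3 + k4).
x=0.000000, u=1.300000:
  k1 = f(0.000000, 1.300000) = 1.930000
  k2 = f(0.200000, 1.686000) = 0.777404
  k3 = f(0.200000, 1.455481) = 1.501576
  k4 = f(0.400000, 1.900630) = 0.007605
  u ← 1.300000 + (0.4/6)·(k1 + 2k2 + 2k3 + k4) = 1.733038
u(0.4) ≈ 1.7330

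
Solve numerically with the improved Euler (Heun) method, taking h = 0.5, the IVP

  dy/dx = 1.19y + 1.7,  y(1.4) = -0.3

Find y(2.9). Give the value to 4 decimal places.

4.8510

Heun: k1 = f(x_n, y_n); k2 = f(x_n + h, y_n + h·k1); y_{n+1} = y_n + (h/2)·(k1 + k2).
x=1.400000, y=-0.300000:
  k1 = f(1.400000, -0.300000) = 1.343000
  k2 = f(1.900000, 0.371500) = 2.142085
  y ← -0.300000 + (0.5/2)·(1.343000 + 2.142085) = 0.571271
x=1.900000, y=0.571271:
  k1 = f(1.900000, 0.571271) = 2.379813
  k2 = f(2.400000, 1.761178) = 3.795801
  y ← 0.571271 + (0.5/2)·(2.379813 + 3.795801) = 2.115175
x=2.400000, y=2.115175:
  k1 = f(2.400000, 2.115175) = 4.217058
  k2 = f(2.900000, 4.223704) = 6.726208
  y ← 2.115175 + (0.5/2)·(4.217058 + 6.726208) = 4.850991
y(2.9) ≈ 4.8510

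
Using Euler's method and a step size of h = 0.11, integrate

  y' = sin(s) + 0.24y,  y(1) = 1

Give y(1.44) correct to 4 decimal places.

1.5266

Euler: y_{n+1} = y_n + h·f(s_n, y_n).
s=1.000000, y=1.000000: f=1.081471 → y ← 1.000000 + 0.11·1.081471 = 1.118962
s=1.110000, y=1.118962: f=1.164250 → y ← 1.118962 + 0.11·1.164250 = 1.247029
s=1.220000, y=1.247029: f=1.238386 → y ← 1.247029 + 0.11·1.238386 = 1.383252
s=1.330000, y=1.383252: f=1.303129 → y ← 1.383252 + 0.11·1.303129 = 1.526596
y(1.44) ≈ 1.5266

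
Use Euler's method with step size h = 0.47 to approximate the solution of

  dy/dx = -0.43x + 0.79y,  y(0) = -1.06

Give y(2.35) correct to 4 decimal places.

Euler: y_{n+1} = y_n + h·f(x_n, y_n).
x=0.000000, y=-1.060000: f=-0.837400 → y ← -1.060000 + 0.47·(-0.837400) = -1.453578
x=0.470000, y=-1.453578: f=-1.350427 → y ← -1.453578 + 0.47·(-1.350427) = -2.088279
x=0.940000, y=-2.088279: f=-2.053940 → y ← -2.088279 + 0.47·(-2.053940) = -3.053630
x=1.410000, y=-3.053630: f=-3.018668 → y ← -3.053630 + 0.47·(-3.018668) = -4.472404
x=1.880000, y=-4.472404: f=-4.341599 → y ← -4.472404 + 0.47·(-4.341599) = -6.512956
y(2.35) ≈ -6.5130

-6.5130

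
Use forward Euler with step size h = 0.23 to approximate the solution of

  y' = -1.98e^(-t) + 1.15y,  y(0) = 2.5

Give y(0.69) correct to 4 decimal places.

3.5815

Euler: y_{n+1} = y_n + h·f(t_n, y_n).
t=0.000000, y=2.500000: f=0.895000 → y ← 2.500000 + 0.23·0.895000 = 2.705850
t=0.230000, y=2.705850: f=1.538551 → y ← 2.705850 + 0.23·1.538551 = 3.059717
t=0.460000, y=3.059717: f=2.268733 → y ← 3.059717 + 0.23·2.268733 = 3.581525
y(0.69) ≈ 3.5815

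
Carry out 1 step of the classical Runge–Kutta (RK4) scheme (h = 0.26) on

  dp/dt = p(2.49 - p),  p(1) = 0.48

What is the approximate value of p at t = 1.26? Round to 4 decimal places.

RK4: k1 = f(t_n, p_n); k2 = f(t_n + h/2, p_n + (h/2)·k1); k3 = f(t_n + h/2, p_n + (h/2)·k2); k4 = f(t_n + h, p_n + h·k3); p_{n+1} = p_n + (h/6)·(k1 + 2k2 + 2k3 + k4).
t=1.000000, p=0.480000:
  k1 = f(1.000000, 0.480000) = 0.964800
  k2 = f(1.130000, 0.605424) = 1.140968
  k3 = f(1.130000, 0.628326) = 1.169738
  k4 = f(1.260000, 0.784132) = 1.337626
  p ← 0.480000 + (0.26/6)·(k1 + 2k2 + 2k3 + k4) = 0.780033
p(1.26) ≈ 0.7800

0.7800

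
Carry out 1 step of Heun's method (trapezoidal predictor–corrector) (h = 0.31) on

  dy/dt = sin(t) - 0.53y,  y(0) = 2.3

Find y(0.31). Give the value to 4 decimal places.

2.0004

Heun: k1 = f(t_n, y_n); k2 = f(t_n + h, y_n + h·k1); y_{n+1} = y_n + (h/2)·(k1 + k2).
t=0.000000, y=2.300000:
  k1 = f(0.000000, 2.300000) = -1.219000
  k2 = f(0.310000, 1.922110) = -0.713660
  y ← 2.300000 + (0.31/2)·(-1.219000 + (-0.713660)) = 2.000438
y(0.31) ≈ 2.0004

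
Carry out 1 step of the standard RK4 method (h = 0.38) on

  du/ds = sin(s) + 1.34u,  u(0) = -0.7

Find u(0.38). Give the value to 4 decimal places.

RK4: k1 = f(s_n, u_n); k2 = f(s_n + h/2, u_n + (h/2)·k1); k3 = f(s_n + h/2, u_n + (h/2)·k2); k4 = f(s_n + h, u_n + h·k3); u_{n+1} = u_n + (h/6)·(k1 + 2k2 + 2k3 + k4).
s=0.000000, u=-0.700000:
  k1 = f(0.000000, -0.700000) = -0.938000
  k2 = f(0.190000, -0.878220) = -0.987956
  k3 = f(0.190000, -0.887712) = -1.000675
  k4 = f(0.380000, -1.080256) = -1.076623
  u ← -0.700000 + (0.38/6)·(k1 + 2k2 + 2k3 + k4) = -1.079486
u(0.38) ≈ -1.0795

-1.0795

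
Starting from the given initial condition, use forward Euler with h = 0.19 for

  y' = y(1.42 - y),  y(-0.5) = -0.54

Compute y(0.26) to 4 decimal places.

-2.3970

Euler: y_{n+1} = y_n + h·f(x_n, y_n).
x=-0.500000, y=-0.540000: f=-1.058400 → y ← -0.540000 + 0.19·(-1.058400) = -0.741096
x=-0.310000, y=-0.741096: f=-1.601580 → y ← -0.741096 + 0.19·(-1.601580) = -1.045396
x=-0.120000, y=-1.045396: f=-2.577316 → y ← -1.045396 + 0.19·(-2.577316) = -1.535086
x=0.070000, y=-1.535086: f=-4.536312 → y ← -1.535086 + 0.19·(-4.536312) = -2.396985
y(0.26) ≈ -2.3970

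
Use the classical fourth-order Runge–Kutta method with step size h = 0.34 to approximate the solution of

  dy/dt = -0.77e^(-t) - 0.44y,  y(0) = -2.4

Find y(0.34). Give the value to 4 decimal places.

-2.2718

RK4: k1 = f(t_n, y_n); k2 = f(t_n + h/2, y_n + (h/2)·k1); k3 = f(t_n + h/2, y_n + (h/2)·k2); k4 = f(t_n + h, y_n + h·k3); y_{n+1} = y_n + (h/6)·(k1 + 2k2 + 2k3 + k4).
t=0.000000, y=-2.400000:
  k1 = f(0.000000, -2.400000) = 0.286000
  k2 = f(0.170000, -2.351380) = 0.384985
  k3 = f(0.170000, -2.334553) = 0.377581
  k4 = f(0.340000, -2.271622) = 0.451451
  y ← -2.400000 + (0.34/6)·(k1 + 2k2 + 2k3 + k4) = -2.271787
y(0.34) ≈ -2.2718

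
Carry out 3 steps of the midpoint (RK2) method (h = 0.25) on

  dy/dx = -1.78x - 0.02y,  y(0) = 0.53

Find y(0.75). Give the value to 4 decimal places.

Midpoint: k1 = f(x_n, y_n); k2 = f(x_n + h/2, y_n + (h/2)·k1); y_{n+1} = y_n + h·k2.
x=0.000000, y=0.530000:
  k1 = f(0.000000, 0.530000) = -0.010600
  k2 = f(0.125000, 0.528675) = -0.233073
  y ← 0.530000 + 0.25·(-0.233073) = 0.471732
x=0.250000, y=0.471732:
  k1 = f(0.250000, 0.471732) = -0.454435
  k2 = f(0.375000, 0.414927) = -0.675799
  y ← 0.471732 + 0.25·(-0.675799) = 0.302782
x=0.500000, y=0.302782:
  k1 = f(0.500000, 0.302782) = -0.896056
  k2 = f(0.625000, 0.190775) = -1.116316
  y ← 0.302782 + 0.25·(-1.116316) = 0.023703
y(0.75) ≈ 0.0237

0.0237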